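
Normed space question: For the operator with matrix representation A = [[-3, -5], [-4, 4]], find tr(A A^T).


trace(A * A^T) = sum of squares of all entries
= (-3)^2 + (-5)^2 + (-4)^2 + 4^2
= 9 + 25 + 16 + 16
= 66

66


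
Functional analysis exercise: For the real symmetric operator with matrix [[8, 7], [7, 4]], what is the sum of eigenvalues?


For a self-adjoint (symmetric) matrix, the eigenvalues are real.
The sum of eigenvalues equals the trace of the matrix.
trace = 8 + 4 = 12

12


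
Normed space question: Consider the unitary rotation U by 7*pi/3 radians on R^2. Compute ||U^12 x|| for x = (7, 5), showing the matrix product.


U is a rotation by theta = 7*pi/3
U^12 = rotation by 12*theta = 84*pi/3 = 0*pi/3 (mod 2*pi)
cos(0*pi/3) = 1.0000, sin(0*pi/3) = 0.0000
U^12 x = (1.0000 * 7 - 0.0000 * 5, 0.0000 * 7 + 1.0000 * 5)
= (7.0000, 5.0000)
||U^12 x|| = sqrt(7.0000^2 + 5.0000^2) = sqrt(74.0000) = 8.6023

8.6023


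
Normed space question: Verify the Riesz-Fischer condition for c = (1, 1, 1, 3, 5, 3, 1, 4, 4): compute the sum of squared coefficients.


sum |c_n|^2 = 1^2 + 1^2 + 1^2 + 3^2 + 5^2 + 3^2 + 1^2 + 4^2 + 4^2
= 1 + 1 + 1 + 9 + 25 + 9 + 1 + 16 + 16
= 79

79


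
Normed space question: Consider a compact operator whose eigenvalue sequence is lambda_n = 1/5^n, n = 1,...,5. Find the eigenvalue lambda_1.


The eigenvalue formula gives lambda_1 = 1/5^1
= 1/5
= 0.2000

0.2000


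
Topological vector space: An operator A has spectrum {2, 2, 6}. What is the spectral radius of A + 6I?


Spectrum of A + 6I = {8, 8, 12}
Spectral radius = max |lambda| over the shifted spectrum
= max(8, 8, 12) = 12

12


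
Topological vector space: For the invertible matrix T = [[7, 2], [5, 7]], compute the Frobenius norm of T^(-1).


det(T) = 7*7 - 2*5 = 39
T^(-1) = (1/39) * [[7, -2], [-5, 7]] = [[0.1795, -0.0513], [-0.1282, 0.1795]]
||T^(-1)||_F^2 = 0.1795^2 + (-0.0513)^2 + (-0.1282)^2 + 0.1795^2 = 0.0835
||T^(-1)||_F = sqrt(0.0835) = 0.2890

0.2890


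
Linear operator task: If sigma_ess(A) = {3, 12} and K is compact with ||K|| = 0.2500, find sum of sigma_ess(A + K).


By Weyl's theorem, the essential spectrum is invariant under compact perturbations.
sigma_ess(A + K) = sigma_ess(A) = {3, 12}
Sum = 3 + 12 = 15

15


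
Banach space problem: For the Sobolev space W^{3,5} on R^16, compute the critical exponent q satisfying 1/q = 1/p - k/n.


Using the Sobolev embedding formula: 1/q = 1/p - k/n
1/q = 1/5 - 3/16 = 1/80
q = 1/(1/80) = 80

80.0000


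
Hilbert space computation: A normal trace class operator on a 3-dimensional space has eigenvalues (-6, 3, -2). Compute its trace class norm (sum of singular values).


For a normal operator, singular values equal |eigenvalues|.
Trace norm = sum |lambda_i| = 6 + 3 + 2
= 11

11


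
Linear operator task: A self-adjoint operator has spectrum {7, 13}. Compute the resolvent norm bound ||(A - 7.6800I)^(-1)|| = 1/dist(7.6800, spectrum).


dist(7.6800, {7, 13}) = min(|7.6800 - 7|, |7.6800 - 13|)
= min(0.6800, 5.3200) = 0.6800
Resolvent bound = 1/0.6800 = 1.4706

1.4706


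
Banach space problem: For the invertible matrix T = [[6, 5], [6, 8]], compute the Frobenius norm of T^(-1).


det(T) = 6*8 - 5*6 = 18
T^(-1) = (1/18) * [[8, -5], [-6, 6]] = [[0.4444, -0.2778], [-0.3333, 0.3333]]
||T^(-1)||_F^2 = 0.4444^2 + (-0.2778)^2 + (-0.3333)^2 + 0.3333^2 = 0.4969
||T^(-1)||_F = sqrt(0.4969) = 0.7049

0.7049


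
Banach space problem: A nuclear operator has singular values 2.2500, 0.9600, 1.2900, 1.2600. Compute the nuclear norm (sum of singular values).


The nuclear norm is the sum of all singular values.
||T||_1 = 2.2500 + 0.9600 + 1.2900 + 1.2600
= 5.7600

5.7600


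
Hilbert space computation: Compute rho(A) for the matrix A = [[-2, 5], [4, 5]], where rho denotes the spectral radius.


For a 2x2 matrix, eigenvalues satisfy lambda^2 - (trace)*lambda + det = 0
trace = -2 + 5 = 3
det = -2*5 - 5*4 = -30
discriminant = 3^2 - 4*(-30) = 129
spectral radius = max |eigenvalue| = 7.1789

7.1789


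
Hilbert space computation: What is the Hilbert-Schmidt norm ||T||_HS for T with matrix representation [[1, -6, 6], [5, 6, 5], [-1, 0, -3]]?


The Hilbert-Schmidt norm is sqrt(sum of squares of all entries).
Sum of squares = 1^2 + (-6)^2 + 6^2 + 5^2 + 6^2 + 5^2 + (-1)^2 + 0^2 + (-3)^2
= 1 + 36 + 36 + 25 + 36 + 25 + 1 + 0 + 9 = 169
||T||_HS = sqrt(169) = 13.0000

13.0000


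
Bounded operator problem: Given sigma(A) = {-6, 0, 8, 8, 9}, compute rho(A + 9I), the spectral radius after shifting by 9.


Spectrum of A + 9I = {3, 9, 17, 17, 18}
Spectral radius = max |lambda| over the shifted spectrum
= max(3, 9, 17, 17, 18) = 18

18


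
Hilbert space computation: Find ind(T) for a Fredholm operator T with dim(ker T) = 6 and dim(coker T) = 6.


The Fredholm index is defined as ind(T) = dim(ker T) - dim(coker T)
= 6 - 6
= 0

0


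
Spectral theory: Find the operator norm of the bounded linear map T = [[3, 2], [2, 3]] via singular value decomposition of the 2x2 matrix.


A^T A = [[13, 12], [12, 13]]
trace(A^T A) = 26, det(A^T A) = 25
discriminant = 26^2 - 4*25 = 576
Largest eigenvalue of A^T A = (trace + sqrt(disc))/2 = 25.0000
||T|| = sqrt(25.0000) = 5.0000

5.0000


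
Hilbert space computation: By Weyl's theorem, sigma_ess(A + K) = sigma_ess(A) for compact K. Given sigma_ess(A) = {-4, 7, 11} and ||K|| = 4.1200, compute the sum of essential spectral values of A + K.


By Weyl's theorem, the essential spectrum is invariant under compact perturbations.
sigma_ess(A + K) = sigma_ess(A) = {-4, 7, 11}
Sum = -4 + 7 + 11 = 14

14


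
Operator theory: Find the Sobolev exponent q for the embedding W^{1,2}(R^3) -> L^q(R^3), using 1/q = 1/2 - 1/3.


Using the Sobolev embedding formula: 1/q = 1/p - k/n
1/q = 1/2 - 1/3 = 1/6
q = 1/(1/6) = 6

6.0000


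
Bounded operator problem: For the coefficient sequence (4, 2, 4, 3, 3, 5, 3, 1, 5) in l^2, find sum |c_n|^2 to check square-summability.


sum |c_n|^2 = 4^2 + 2^2 + 4^2 + 3^2 + 3^2 + 5^2 + 3^2 + 1^2 + 5^2
= 16 + 4 + 16 + 9 + 9 + 25 + 9 + 1 + 25
= 114

114


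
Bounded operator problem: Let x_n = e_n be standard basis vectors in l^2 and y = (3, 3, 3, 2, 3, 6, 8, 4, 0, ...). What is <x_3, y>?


x_3 = e_3 is the standard basis vector with 1 in position 3.
<x_3, y> = y_3 = 3
As n -> infinity, <x_n, y> -> 0, confirming weak convergence of (x_n) to 0.

3


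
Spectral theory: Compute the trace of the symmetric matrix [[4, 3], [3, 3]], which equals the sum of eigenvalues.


For a self-adjoint (symmetric) matrix, the eigenvalues are real.
The sum of eigenvalues equals the trace of the matrix.
trace = 4 + 3 = 7

7


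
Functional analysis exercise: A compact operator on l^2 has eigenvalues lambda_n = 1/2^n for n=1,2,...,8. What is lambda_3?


The eigenvalue formula gives lambda_3 = 1/2^3
= 1/8
= 0.1250

0.1250


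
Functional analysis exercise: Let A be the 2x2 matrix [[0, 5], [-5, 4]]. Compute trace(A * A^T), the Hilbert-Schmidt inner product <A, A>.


trace(A * A^T) = sum of squares of all entries
= 0^2 + 5^2 + (-5)^2 + 4^2
= 0 + 25 + 25 + 16
= 66

66


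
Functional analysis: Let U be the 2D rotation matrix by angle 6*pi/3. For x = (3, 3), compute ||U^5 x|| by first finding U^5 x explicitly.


U is a rotation by theta = 6*pi/3
U^5 = rotation by 5*theta = 30*pi/3 = 0*pi/3 (mod 2*pi)
cos(0*pi/3) = 1.0000, sin(0*pi/3) = 0.0000
U^5 x = (1.0000 * 3 - 0.0000 * 3, 0.0000 * 3 + 1.0000 * 3)
= (3.0000, 3.0000)
||U^5 x|| = sqrt(3.0000^2 + 3.0000^2) = sqrt(18.0000) = 4.2426

4.2426


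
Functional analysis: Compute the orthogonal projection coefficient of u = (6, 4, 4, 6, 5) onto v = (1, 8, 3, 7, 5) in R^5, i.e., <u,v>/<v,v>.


Computing <u,v> = 6*1 + 4*8 + 4*3 + 6*7 + 5*5 = 117
Computing <v,v> = 1^2 + 8^2 + 3^2 + 7^2 + 5^2 = 148
Projection coefficient = 117/148 = 0.7905

0.7905


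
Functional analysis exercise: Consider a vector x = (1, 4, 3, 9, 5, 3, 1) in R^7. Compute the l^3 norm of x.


The l^3 norm = (sum |x_i|^3)^(1/3)
Sum of 3th powers = 1 + 64 + 27 + 729 + 125 + 27 + 1 = 974
||x||_3 = (974)^(1/3) = 9.9126

9.9126


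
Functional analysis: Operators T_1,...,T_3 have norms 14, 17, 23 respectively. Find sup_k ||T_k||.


By the Uniform Boundedness Principle, the supremum of norms is finite.
sup_k ||T_k|| = max(14, 17, 23) = 23

23


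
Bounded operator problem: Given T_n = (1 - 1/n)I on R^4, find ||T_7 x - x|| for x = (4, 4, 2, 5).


T_7 x - x = (1 - 1/7)x - x = -x/7
||x|| = sqrt(61) = 7.8102
||T_7 x - x|| = ||x||/7 = 7.8102/7 = 1.1157

1.1157


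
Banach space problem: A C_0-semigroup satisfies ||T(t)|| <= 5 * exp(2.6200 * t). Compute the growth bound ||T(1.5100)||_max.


||T(1.5100)|| <= 5 * exp(2.6200 * 1.5100)
= 5 * exp(3.9562)
= 5 * 52.2584
= 261.2918

261.2918


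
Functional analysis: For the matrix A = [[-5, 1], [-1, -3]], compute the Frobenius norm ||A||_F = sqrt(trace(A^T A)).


||A||_F^2 = sum a_ij^2
= (-5)^2 + 1^2 + (-1)^2 + (-3)^2
= 25 + 1 + 1 + 9 = 36
||A||_F = sqrt(36) = 6.0000

6.0000


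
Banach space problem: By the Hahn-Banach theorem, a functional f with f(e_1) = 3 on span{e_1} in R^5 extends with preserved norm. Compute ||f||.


The norm of f is given by ||f|| = sup_{||x||=1} |f(x)|.
On span{e_1}, ||e_1|| = 1, so ||f|| = |f(e_1)| / ||e_1||
= |3| / 1 = 3.0000

3.0000


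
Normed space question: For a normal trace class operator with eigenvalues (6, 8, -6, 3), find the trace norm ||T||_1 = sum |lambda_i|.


For a normal operator, singular values equal |eigenvalues|.
Trace norm = sum |lambda_i| = 6 + 8 + 6 + 3
= 23

23


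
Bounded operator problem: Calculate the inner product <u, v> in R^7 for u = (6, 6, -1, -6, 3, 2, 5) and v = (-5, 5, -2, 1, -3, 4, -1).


Computing the standard inner product <u, v> = sum u_i * v_i
= 6*-5 + 6*5 + -1*-2 + -6*1 + 3*-3 + 2*4 + 5*-1
= -30 + 30 + 2 + -6 + -9 + 8 + -5
= -10

-10


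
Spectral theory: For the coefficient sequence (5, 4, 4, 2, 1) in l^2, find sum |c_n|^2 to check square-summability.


sum |c_n|^2 = 5^2 + 4^2 + 4^2 + 2^2 + 1^2
= 25 + 16 + 16 + 4 + 1
= 62

62


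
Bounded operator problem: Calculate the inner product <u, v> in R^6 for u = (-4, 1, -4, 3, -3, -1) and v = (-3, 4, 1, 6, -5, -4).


Computing the standard inner product <u, v> = sum u_i * v_i
= -4*-3 + 1*4 + -4*1 + 3*6 + -3*-5 + -1*-4
= 12 + 4 + -4 + 18 + 15 + 4
= 49

49


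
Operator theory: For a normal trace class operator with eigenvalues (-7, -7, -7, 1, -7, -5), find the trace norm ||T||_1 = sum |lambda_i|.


For a normal operator, singular values equal |eigenvalues|.
Trace norm = sum |lambda_i| = 7 + 7 + 7 + 1 + 7 + 5
= 34

34


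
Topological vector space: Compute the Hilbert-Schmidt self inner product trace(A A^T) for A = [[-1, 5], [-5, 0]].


trace(A * A^T) = sum of squares of all entries
= (-1)^2 + 5^2 + (-5)^2 + 0^2
= 1 + 25 + 25 + 0
= 51

51


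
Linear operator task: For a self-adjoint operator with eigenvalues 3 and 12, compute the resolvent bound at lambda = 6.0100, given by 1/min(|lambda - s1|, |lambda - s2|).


dist(6.0100, {3, 12}) = min(|6.0100 - 3|, |6.0100 - 12|)
= min(3.0100, 5.9900) = 3.0100
Resolvent bound = 1/3.0100 = 0.3322

0.3322


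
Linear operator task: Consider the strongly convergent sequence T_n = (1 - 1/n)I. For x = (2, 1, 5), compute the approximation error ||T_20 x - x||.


T_20 x - x = (1 - 1/20)x - x = -x/20
||x|| = sqrt(30) = 5.4772
||T_20 x - x|| = ||x||/20 = 5.4772/20 = 0.2739

0.2739


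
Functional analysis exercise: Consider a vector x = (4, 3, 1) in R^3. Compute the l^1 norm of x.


The l^1 norm equals the sum of absolute values of all components.
||x||_1 = 4 + 3 + 1
= 8

8.0000


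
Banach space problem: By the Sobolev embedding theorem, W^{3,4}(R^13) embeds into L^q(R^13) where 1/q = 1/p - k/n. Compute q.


Using the Sobolev embedding formula: 1/q = 1/p - k/n
1/q = 1/4 - 3/13 = 1/52
q = 1/(1/52) = 52

52.0000


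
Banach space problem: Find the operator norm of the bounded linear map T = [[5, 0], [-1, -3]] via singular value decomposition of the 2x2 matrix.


A^T A = [[26, 3], [3, 9]]
trace(A^T A) = 35, det(A^T A) = 225
discriminant = 35^2 - 4*225 = 325
Largest eigenvalue of A^T A = (trace + sqrt(disc))/2 = 26.5139
||T|| = sqrt(26.5139) = 5.1492

5.1492


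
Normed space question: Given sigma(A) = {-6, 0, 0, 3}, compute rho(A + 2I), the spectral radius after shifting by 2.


Spectrum of A + 2I = {-4, 2, 2, 5}
Spectral radius = max |lambda| over the shifted spectrum
= max(4, 2, 2, 5) = 5

5


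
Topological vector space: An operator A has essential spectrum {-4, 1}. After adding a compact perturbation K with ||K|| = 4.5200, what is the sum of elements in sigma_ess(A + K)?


By Weyl's theorem, the essential spectrum is invariant under compact perturbations.
sigma_ess(A + K) = sigma_ess(A) = {-4, 1}
Sum = -4 + 1 = -3

-3


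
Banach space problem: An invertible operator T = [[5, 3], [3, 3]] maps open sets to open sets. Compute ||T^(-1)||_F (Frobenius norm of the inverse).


det(T) = 5*3 - 3*3 = 6
T^(-1) = (1/6) * [[3, -3], [-3, 5]] = [[0.5000, -0.5000], [-0.5000, 0.8333]]
||T^(-1)||_F^2 = 0.5000^2 + (-0.5000)^2 + (-0.5000)^2 + 0.8333^2 = 1.4444
||T^(-1)||_F = sqrt(1.4444) = 1.2019

1.2019


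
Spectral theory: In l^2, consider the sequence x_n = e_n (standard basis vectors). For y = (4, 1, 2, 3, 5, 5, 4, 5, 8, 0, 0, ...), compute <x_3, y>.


x_3 = e_3 is the standard basis vector with 1 in position 3.
<x_3, y> = y_3 = 2
As n -> infinity, <x_n, y> -> 0, confirming weak convergence of (x_n) to 0.

2


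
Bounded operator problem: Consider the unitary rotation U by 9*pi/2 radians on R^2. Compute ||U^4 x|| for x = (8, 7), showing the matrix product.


U is a rotation by theta = 9*pi/2
U^4 = rotation by 4*theta = 36*pi/2 = 0*pi/2 (mod 2*pi)
cos(0*pi/2) = 1.0000, sin(0*pi/2) = 0.0000
U^4 x = (1.0000 * 8 - 0.0000 * 7, 0.0000 * 8 + 1.0000 * 7)
= (8.0000, 7.0000)
||U^4 x|| = sqrt(8.0000^2 + 7.0000^2) = sqrt(113.0000) = 10.6301

10.6301


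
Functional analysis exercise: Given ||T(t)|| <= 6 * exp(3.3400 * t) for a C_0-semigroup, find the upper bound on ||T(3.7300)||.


||T(3.7300)|| <= 6 * exp(3.3400 * 3.7300)
= 6 * exp(12.4582)
= 6 * 257351.9803
= 1.5441e+06

1.5441e+06


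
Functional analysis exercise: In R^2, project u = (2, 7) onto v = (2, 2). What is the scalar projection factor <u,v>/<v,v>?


Computing <u,v> = 2*2 + 7*2 = 18
Computing <v,v> = 2^2 + 2^2 = 8
Projection coefficient = 18/8 = 2.2500

2.2500


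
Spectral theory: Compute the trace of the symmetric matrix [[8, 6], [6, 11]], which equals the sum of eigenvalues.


For a self-adjoint (symmetric) matrix, the eigenvalues are real.
The sum of eigenvalues equals the trace of the matrix.
trace = 8 + 11 = 19

19


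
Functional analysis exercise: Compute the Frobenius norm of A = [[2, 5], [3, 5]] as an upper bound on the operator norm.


||A||_F^2 = sum a_ij^2
= 2^2 + 5^2 + 3^2 + 5^2
= 4 + 25 + 9 + 25 = 63
||A||_F = sqrt(63) = 7.9373

7.9373


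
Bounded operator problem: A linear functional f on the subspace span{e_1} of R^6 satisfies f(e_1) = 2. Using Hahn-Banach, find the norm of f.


The norm of f is given by ||f|| = sup_{||x||=1} |f(x)|.
On span{e_1}, ||e_1|| = 1, so ||f|| = |f(e_1)| / ||e_1||
= |2| / 1 = 2.0000

2.0000


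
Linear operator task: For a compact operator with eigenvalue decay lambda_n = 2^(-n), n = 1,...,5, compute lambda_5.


The eigenvalue formula gives lambda_5 = 1/2^5
= 1/32
= 0.0312

0.0312


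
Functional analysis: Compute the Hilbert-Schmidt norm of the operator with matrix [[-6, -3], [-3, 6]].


The Hilbert-Schmidt norm is sqrt(sum of squares of all entries).
Sum of squares = (-6)^2 + (-3)^2 + (-3)^2 + 6^2
= 36 + 9 + 9 + 36 = 90
||T||_HS = sqrt(90) = 9.4868

9.4868


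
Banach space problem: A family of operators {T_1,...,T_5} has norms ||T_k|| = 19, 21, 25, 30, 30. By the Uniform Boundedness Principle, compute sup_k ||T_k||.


By the Uniform Boundedness Principle, the supremum of norms is finite.
sup_k ||T_k|| = max(19, 21, 25, 30, 30) = 30

30


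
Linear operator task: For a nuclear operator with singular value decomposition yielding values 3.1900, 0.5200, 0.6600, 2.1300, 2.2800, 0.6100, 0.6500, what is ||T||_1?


The nuclear norm is the sum of all singular values.
||T||_1 = 3.1900 + 0.5200 + 0.6600 + 2.1300 + 2.2800 + 0.6100 + 0.6500
= 10.0400

10.0400


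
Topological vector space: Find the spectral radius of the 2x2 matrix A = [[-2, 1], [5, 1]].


For a 2x2 matrix, eigenvalues satisfy lambda^2 - (trace)*lambda + det = 0
trace = -2 + 1 = -1
det = -2*1 - 1*5 = -7
discriminant = (-1)^2 - 4*(-7) = 29
spectral radius = max |eigenvalue| = 3.1926

3.1926


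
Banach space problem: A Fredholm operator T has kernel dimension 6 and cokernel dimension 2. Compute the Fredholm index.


The Fredholm index is defined as ind(T) = dim(ker T) - dim(coker T)
= 6 - 2
= 4

4


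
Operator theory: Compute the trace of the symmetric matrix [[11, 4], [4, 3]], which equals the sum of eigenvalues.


For a self-adjoint (symmetric) matrix, the eigenvalues are real.
The sum of eigenvalues equals the trace of the matrix.
trace = 11 + 3 = 14

14


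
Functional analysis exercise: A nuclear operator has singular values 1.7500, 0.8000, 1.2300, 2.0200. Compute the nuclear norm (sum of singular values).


The nuclear norm is the sum of all singular values.
||T||_1 = 1.7500 + 0.8000 + 1.2300 + 2.0200
= 5.8000

5.8000


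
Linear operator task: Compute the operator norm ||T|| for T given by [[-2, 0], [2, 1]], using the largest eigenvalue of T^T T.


A^T A = [[8, 2], [2, 1]]
trace(A^T A) = 9, det(A^T A) = 4
discriminant = 9^2 - 4*4 = 65
Largest eigenvalue of A^T A = (trace + sqrt(disc))/2 = 8.5311
||T|| = sqrt(8.5311) = 2.9208

2.9208


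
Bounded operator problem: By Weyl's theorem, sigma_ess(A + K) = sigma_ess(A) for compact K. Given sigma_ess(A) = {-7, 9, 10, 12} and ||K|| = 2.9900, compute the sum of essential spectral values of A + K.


By Weyl's theorem, the essential spectrum is invariant under compact perturbations.
sigma_ess(A + K) = sigma_ess(A) = {-7, 9, 10, 12}
Sum = -7 + 9 + 10 + 12 = 24

24


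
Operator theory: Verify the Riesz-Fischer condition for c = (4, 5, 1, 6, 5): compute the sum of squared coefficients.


sum |c_n|^2 = 4^2 + 5^2 + 1^2 + 6^2 + 5^2
= 16 + 25 + 1 + 36 + 25
= 103

103


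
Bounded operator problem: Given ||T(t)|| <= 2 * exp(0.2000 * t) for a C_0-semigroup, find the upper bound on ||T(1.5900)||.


||T(1.5900)|| <= 2 * exp(0.2000 * 1.5900)
= 2 * exp(0.3180)
= 2 * 1.3744
= 2.7488

2.7488


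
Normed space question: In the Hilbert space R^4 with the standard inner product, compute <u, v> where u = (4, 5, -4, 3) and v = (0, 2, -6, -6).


Computing the standard inner product <u, v> = sum u_i * v_i
= 4*0 + 5*2 + -4*-6 + 3*-6
= 0 + 10 + 24 + -18
= 16

16


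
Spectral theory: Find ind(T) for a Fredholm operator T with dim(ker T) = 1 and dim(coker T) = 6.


The Fredholm index is defined as ind(T) = dim(ker T) - dim(coker T)
= 1 - 6
= -5

-5


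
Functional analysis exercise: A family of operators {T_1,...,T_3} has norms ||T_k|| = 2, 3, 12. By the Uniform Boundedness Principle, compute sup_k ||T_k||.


By the Uniform Boundedness Principle, the supremum of norms is finite.
sup_k ||T_k|| = max(2, 3, 12) = 12

12


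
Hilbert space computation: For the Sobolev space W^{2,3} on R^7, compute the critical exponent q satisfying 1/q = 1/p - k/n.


Using the Sobolev embedding formula: 1/q = 1/p - k/n
1/q = 1/3 - 2/7 = 1/21
q = 1/(1/21) = 21

21.0000


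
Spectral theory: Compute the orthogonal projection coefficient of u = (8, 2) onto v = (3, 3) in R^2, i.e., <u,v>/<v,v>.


Computing <u,v> = 8*3 + 2*3 = 30
Computing <v,v> = 3^2 + 3^2 = 18
Projection coefficient = 30/18 = 1.6667

1.6667


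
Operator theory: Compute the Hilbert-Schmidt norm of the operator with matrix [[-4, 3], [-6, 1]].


The Hilbert-Schmidt norm is sqrt(sum of squares of all entries).
Sum of squares = (-4)^2 + 3^2 + (-6)^2 + 1^2
= 16 + 9 + 36 + 1 = 62
||T||_HS = sqrt(62) = 7.8740

7.8740


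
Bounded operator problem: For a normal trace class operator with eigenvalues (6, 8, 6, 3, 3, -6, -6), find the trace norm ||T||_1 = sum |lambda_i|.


For a normal operator, singular values equal |eigenvalues|.
Trace norm = sum |lambda_i| = 6 + 8 + 6 + 3 + 3 + 6 + 6
= 38

38


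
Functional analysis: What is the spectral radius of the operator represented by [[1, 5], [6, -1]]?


For a 2x2 matrix, eigenvalues satisfy lambda^2 - (trace)*lambda + det = 0
trace = 1 + -1 = 0
det = 1*-1 - 5*6 = -31
discriminant = 0^2 - 4*(-31) = 124
spectral radius = max |eigenvalue| = 5.5678

5.5678


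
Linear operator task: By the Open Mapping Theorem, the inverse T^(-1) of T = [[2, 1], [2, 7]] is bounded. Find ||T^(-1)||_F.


det(T) = 2*7 - 1*2 = 12
T^(-1) = (1/12) * [[7, -1], [-2, 2]] = [[0.5833, -0.0833], [-0.1667, 0.1667]]
||T^(-1)||_F^2 = 0.5833^2 + (-0.0833)^2 + (-0.1667)^2 + 0.1667^2 = 0.4028
||T^(-1)||_F = sqrt(0.4028) = 0.6346

0.6346


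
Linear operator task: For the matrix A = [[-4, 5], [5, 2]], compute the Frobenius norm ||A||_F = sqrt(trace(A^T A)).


||A||_F^2 = sum a_ij^2
= (-4)^2 + 5^2 + 5^2 + 2^2
= 16 + 25 + 25 + 4 = 70
||A||_F = sqrt(70) = 8.3666

8.3666


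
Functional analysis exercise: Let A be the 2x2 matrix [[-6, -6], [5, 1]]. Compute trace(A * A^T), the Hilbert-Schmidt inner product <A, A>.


trace(A * A^T) = sum of squares of all entries
= (-6)^2 + (-6)^2 + 5^2 + 1^2
= 36 + 36 + 25 + 1
= 98

98


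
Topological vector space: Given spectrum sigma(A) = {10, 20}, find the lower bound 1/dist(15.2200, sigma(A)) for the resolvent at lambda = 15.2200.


dist(15.2200, {10, 20}) = min(|15.2200 - 10|, |15.2200 - 20|)
= min(5.2200, 4.7800) = 4.7800
Resolvent bound = 1/4.7800 = 0.2092

0.2092


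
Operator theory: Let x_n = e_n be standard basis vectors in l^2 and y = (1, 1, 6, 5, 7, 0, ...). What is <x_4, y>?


x_4 = e_4 is the standard basis vector with 1 in position 4.
<x_4, y> = y_4 = 5
As n -> infinity, <x_n, y> -> 0, confirming weak convergence of (x_n) to 0.

5


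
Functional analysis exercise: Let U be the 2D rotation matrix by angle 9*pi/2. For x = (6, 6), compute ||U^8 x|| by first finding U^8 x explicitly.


U is a rotation by theta = 9*pi/2
U^8 = rotation by 8*theta = 72*pi/2 = 0*pi/2 (mod 2*pi)
cos(0*pi/2) = 1.0000, sin(0*pi/2) = 0.0000
U^8 x = (1.0000 * 6 - 0.0000 * 6, 0.0000 * 6 + 1.0000 * 6)
= (6.0000, 6.0000)
||U^8 x|| = sqrt(6.0000^2 + 6.0000^2) = sqrt(72.0000) = 8.4853

8.4853


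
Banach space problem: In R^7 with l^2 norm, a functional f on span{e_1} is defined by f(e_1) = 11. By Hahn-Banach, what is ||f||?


The norm of f is given by ||f|| = sup_{||x||=1} |f(x)|.
On span{e_1}, ||e_1|| = 1, so ||f|| = |f(e_1)| / ||e_1||
= |11| / 1 = 11.0000

11.0000


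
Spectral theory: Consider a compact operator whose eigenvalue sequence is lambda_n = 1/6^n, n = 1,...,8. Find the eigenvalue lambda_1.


The eigenvalue formula gives lambda_1 = 1/6^1
= 1/6
= 0.1667

0.1667


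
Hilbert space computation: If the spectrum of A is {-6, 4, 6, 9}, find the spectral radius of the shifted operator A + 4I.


Spectrum of A + 4I = {-2, 8, 10, 13}
Spectral radius = max |lambda| over the shifted spectrum
= max(2, 8, 10, 13) = 13

13


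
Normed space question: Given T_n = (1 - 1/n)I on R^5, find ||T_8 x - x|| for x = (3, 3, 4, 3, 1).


T_8 x - x = (1 - 1/8)x - x = -x/8
||x|| = sqrt(44) = 6.6332
||T_8 x - x|| = ||x||/8 = 6.6332/8 = 0.8292

0.8292


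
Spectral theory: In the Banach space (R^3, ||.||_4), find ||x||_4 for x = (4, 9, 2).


The l^4 norm = (sum |x_i|^4)^(1/4)
Sum of 4th powers = 256 + 6561 + 16 = 6833
||x||_4 = (6833)^(1/4) = 9.0919

9.0919


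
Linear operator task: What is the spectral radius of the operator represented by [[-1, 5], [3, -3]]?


For a 2x2 matrix, eigenvalues satisfy lambda^2 - (trace)*lambda + det = 0
trace = -1 + -3 = -4
det = -1*-3 - 5*3 = -12
discriminant = (-4)^2 - 4*(-12) = 64
spectral radius = max |eigenvalue| = 6.0000

6.0000


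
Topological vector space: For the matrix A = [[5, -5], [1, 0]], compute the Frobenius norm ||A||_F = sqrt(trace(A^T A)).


||A||_F^2 = sum a_ij^2
= 5^2 + (-5)^2 + 1^2 + 0^2
= 25 + 25 + 1 + 0 = 51
||A||_F = sqrt(51) = 7.1414

7.1414


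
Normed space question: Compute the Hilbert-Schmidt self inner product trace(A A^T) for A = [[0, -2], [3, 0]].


trace(A * A^T) = sum of squares of all entries
= 0^2 + (-2)^2 + 3^2 + 0^2
= 0 + 4 + 9 + 0
= 13

13


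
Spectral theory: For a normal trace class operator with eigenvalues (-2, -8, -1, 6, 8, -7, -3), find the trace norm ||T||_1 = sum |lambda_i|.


For a normal operator, singular values equal |eigenvalues|.
Trace norm = sum |lambda_i| = 2 + 8 + 1 + 6 + 8 + 7 + 3
= 35

35


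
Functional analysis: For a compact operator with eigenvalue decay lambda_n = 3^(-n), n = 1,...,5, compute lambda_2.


The eigenvalue formula gives lambda_2 = 1/3^2
= 1/9
= 0.1111

0.1111


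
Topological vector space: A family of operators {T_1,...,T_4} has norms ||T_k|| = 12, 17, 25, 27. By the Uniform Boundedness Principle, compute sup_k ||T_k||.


By the Uniform Boundedness Principle, the supremum of norms is finite.
sup_k ||T_k|| = max(12, 17, 25, 27) = 27

27


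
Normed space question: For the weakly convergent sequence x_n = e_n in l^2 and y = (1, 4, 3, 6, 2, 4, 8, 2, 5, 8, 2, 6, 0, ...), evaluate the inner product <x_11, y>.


x_11 = e_11 is the standard basis vector with 1 in position 11.
<x_11, y> = y_11 = 2
As n -> infinity, <x_n, y> -> 0, confirming weak convergence of (x_n) to 0.

2


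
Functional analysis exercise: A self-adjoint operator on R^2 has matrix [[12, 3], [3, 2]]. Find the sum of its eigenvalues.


For a self-adjoint (symmetric) matrix, the eigenvalues are real.
The sum of eigenvalues equals the trace of the matrix.
trace = 12 + 2 = 14

14


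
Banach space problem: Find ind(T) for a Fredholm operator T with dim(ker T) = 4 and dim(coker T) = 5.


The Fredholm index is defined as ind(T) = dim(ker T) - dim(coker T)
= 4 - 5
= -1

-1


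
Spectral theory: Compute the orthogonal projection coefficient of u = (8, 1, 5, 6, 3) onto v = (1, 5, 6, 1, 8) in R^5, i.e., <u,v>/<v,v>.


Computing <u,v> = 8*1 + 1*5 + 5*6 + 6*1 + 3*8 = 73
Computing <v,v> = 1^2 + 5^2 + 6^2 + 1^2 + 8^2 = 127
Projection coefficient = 73/127 = 0.5748

0.5748


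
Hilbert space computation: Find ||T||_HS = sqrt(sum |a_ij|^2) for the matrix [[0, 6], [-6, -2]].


The Hilbert-Schmidt norm is sqrt(sum of squares of all entries).
Sum of squares = 0^2 + 6^2 + (-6)^2 + (-2)^2
= 0 + 36 + 36 + 4 = 76
||T||_HS = sqrt(76) = 8.7178

8.7178


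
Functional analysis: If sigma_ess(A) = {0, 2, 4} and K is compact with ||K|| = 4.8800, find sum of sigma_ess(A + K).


By Weyl's theorem, the essential spectrum is invariant under compact perturbations.
sigma_ess(A + K) = sigma_ess(A) = {0, 2, 4}
Sum = 0 + 2 + 4 = 6

6


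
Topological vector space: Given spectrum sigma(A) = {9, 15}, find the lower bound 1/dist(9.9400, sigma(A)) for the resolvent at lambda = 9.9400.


dist(9.9400, {9, 15}) = min(|9.9400 - 9|, |9.9400 - 15|)
= min(0.9400, 5.0600) = 0.9400
Resolvent bound = 1/0.9400 = 1.0638

1.0638


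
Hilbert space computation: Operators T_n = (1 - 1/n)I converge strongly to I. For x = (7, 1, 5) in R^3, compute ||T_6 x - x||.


T_6 x - x = (1 - 1/6)x - x = -x/6
||x|| = sqrt(75) = 8.6603
||T_6 x - x|| = ||x||/6 = 8.6603/6 = 1.4434

1.4434


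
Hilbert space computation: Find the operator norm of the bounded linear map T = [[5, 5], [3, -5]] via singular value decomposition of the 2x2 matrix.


A^T A = [[34, 10], [10, 50]]
trace(A^T A) = 84, det(A^T A) = 1600
discriminant = 84^2 - 4*1600 = 656
Largest eigenvalue of A^T A = (trace + sqrt(disc))/2 = 54.8062
||T|| = sqrt(54.8062) = 7.4031

7.4031


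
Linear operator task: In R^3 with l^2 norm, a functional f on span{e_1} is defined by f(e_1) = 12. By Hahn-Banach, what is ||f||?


The norm of f is given by ||f|| = sup_{||x||=1} |f(x)|.
On span{e_1}, ||e_1|| = 1, so ||f|| = |f(e_1)| / ||e_1||
= |12| / 1 = 12.0000

12.0000


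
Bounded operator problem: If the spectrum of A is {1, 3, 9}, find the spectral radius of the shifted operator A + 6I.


Spectrum of A + 6I = {7, 9, 15}
Spectral radius = max |lambda| over the shifted spectrum
= max(7, 9, 15) = 15

15


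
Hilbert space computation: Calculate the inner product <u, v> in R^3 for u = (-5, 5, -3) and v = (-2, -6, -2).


Computing the standard inner product <u, v> = sum u_i * v_i
= -5*-2 + 5*-6 + -3*-2
= 10 + -30 + 6
= -14

-14


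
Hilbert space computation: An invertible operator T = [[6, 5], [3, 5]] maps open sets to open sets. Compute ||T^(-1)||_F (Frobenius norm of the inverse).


det(T) = 6*5 - 5*3 = 15
T^(-1) = (1/15) * [[5, -5], [-3, 6]] = [[0.3333, -0.3333], [-0.2000, 0.4000]]
||T^(-1)||_F^2 = 0.3333^2 + (-0.3333)^2 + (-0.2000)^2 + 0.4000^2 = 0.4222
||T^(-1)||_F = sqrt(0.4222) = 0.6498

0.6498


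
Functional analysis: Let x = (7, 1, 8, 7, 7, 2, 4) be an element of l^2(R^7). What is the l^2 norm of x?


The l^2 norm = (sum |x_i|^2)^(1/2)
Sum of 2th powers = 49 + 1 + 64 + 49 + 49 + 4 + 16 = 232
||x||_2 = (232)^(1/2) = 15.2315

15.2315


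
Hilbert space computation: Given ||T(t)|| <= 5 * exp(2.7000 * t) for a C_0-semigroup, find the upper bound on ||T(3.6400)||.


||T(3.6400)|| <= 5 * exp(2.7000 * 3.6400)
= 5 * exp(9.8280)
= 5 * 18545.8255
= 92729.1273

92729.1273


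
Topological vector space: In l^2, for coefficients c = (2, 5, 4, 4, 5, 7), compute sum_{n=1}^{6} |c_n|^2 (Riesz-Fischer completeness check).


sum |c_n|^2 = 2^2 + 5^2 + 4^2 + 4^2 + 5^2 + 7^2
= 4 + 25 + 16 + 16 + 25 + 49
= 135

135


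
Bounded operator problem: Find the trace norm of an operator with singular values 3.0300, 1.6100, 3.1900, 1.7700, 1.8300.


The nuclear norm is the sum of all singular values.
||T||_1 = 3.0300 + 1.6100 + 3.1900 + 1.7700 + 1.8300
= 11.4300

11.4300


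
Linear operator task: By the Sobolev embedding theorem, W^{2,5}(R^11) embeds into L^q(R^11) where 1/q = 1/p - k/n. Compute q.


Using the Sobolev embedding formula: 1/q = 1/p - k/n
1/q = 1/5 - 2/11 = 1/55
q = 1/(1/55) = 55

55.0000


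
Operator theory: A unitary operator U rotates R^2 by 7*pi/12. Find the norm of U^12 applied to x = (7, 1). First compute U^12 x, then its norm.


U is a rotation by theta = 7*pi/12
U^12 = rotation by 12*theta = 84*pi/12 = 12*pi/12 (mod 2*pi)
cos(12*pi/12) = -1.0000, sin(12*pi/12) = 0.0000
U^12 x = (-1.0000 * 7 - 0.0000 * 1, 0.0000 * 7 + -1.0000 * 1)
= (-7.0000, -1.0000)
||U^12 x|| = sqrt((-7.0000)^2 + (-1.0000)^2) = sqrt(50.0000) = 7.0711

7.0711


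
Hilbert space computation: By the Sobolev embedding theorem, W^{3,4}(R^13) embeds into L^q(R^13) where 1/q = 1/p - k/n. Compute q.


Using the Sobolev embedding formula: 1/q = 1/p - k/n
1/q = 1/4 - 3/13 = 1/52
q = 1/(1/52) = 52

52.0000


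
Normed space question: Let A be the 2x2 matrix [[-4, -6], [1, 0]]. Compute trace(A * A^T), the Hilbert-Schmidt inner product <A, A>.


trace(A * A^T) = sum of squares of all entries
= (-4)^2 + (-6)^2 + 1^2 + 0^2
= 16 + 36 + 1 + 0
= 53

53


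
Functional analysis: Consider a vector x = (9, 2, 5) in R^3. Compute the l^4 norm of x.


The l^4 norm = (sum |x_i|^4)^(1/4)
Sum of 4th powers = 6561 + 16 + 625 = 7202
||x||_4 = (7202)^(1/4) = 9.2122

9.2122


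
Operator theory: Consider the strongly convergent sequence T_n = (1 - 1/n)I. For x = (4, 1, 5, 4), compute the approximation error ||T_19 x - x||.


T_19 x - x = (1 - 1/19)x - x = -x/19
||x|| = sqrt(58) = 7.6158
||T_19 x - x|| = ||x||/19 = 7.6158/19 = 0.4008

0.4008


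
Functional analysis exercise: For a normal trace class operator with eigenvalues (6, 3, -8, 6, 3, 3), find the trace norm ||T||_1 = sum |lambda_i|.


For a normal operator, singular values equal |eigenvalues|.
Trace norm = sum |lambda_i| = 6 + 3 + 8 + 6 + 3 + 3
= 29

29


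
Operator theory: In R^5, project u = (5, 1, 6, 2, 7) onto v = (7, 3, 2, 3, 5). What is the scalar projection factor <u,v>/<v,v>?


Computing <u,v> = 5*7 + 1*3 + 6*2 + 2*3 + 7*5 = 91
Computing <v,v> = 7^2 + 3^2 + 2^2 + 3^2 + 5^2 = 96
Projection coefficient = 91/96 = 0.9479

0.9479


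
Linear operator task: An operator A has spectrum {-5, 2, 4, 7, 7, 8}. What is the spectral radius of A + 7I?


Spectrum of A + 7I = {2, 9, 11, 14, 14, 15}
Spectral radius = max |lambda| over the shifted spectrum
= max(2, 9, 11, 14, 14, 15) = 15

15


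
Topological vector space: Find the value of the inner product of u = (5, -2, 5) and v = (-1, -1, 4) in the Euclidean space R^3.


Computing the standard inner product <u, v> = sum u_i * v_i
= 5*-1 + -2*-1 + 5*4
= -5 + 2 + 20
= 17

17


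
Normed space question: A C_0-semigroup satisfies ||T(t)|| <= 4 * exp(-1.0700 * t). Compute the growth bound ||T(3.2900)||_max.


||T(3.2900)|| <= 4 * exp(-1.0700 * 3.2900)
= 4 * exp(-3.5203)
= 4 * 0.0296
= 0.1184

0.1184


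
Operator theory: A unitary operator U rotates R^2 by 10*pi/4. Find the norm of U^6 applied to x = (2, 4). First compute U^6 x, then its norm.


U is a rotation by theta = 10*pi/4
U^6 = rotation by 6*theta = 60*pi/4 = 4*pi/4 (mod 2*pi)
cos(4*pi/4) = -1.0000, sin(4*pi/4) = 0.0000
U^6 x = (-1.0000 * 2 - 0.0000 * 4, 0.0000 * 2 + -1.0000 * 4)
= (-2.0000, -4.0000)
||U^6 x|| = sqrt((-2.0000)^2 + (-4.0000)^2) = sqrt(20.0000) = 4.4721

4.4721


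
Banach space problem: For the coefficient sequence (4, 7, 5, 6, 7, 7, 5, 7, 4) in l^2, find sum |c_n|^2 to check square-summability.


sum |c_n|^2 = 4^2 + 7^2 + 5^2 + 6^2 + 7^2 + 7^2 + 5^2 + 7^2 + 4^2
= 16 + 49 + 25 + 36 + 49 + 49 + 25 + 49 + 16
= 314

314


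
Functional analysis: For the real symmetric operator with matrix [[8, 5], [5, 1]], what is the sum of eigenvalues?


For a self-adjoint (symmetric) matrix, the eigenvalues are real.
The sum of eigenvalues equals the trace of the matrix.
trace = 8 + 1 = 9

9


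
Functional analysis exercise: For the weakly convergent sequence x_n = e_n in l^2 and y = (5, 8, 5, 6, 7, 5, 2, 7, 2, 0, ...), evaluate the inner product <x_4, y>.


x_4 = e_4 is the standard basis vector with 1 in position 4.
<x_4, y> = y_4 = 6
As n -> infinity, <x_n, y> -> 0, confirming weak convergence of (x_n) to 0.

6


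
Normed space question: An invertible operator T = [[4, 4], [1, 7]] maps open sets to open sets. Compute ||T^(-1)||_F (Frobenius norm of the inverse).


det(T) = 4*7 - 4*1 = 24
T^(-1) = (1/24) * [[7, -4], [-1, 4]] = [[0.2917, -0.1667], [-0.0417, 0.1667]]
||T^(-1)||_F^2 = 0.2917^2 + (-0.1667)^2 + (-0.0417)^2 + 0.1667^2 = 0.1424
||T^(-1)||_F = sqrt(0.1424) = 0.3773

0.3773


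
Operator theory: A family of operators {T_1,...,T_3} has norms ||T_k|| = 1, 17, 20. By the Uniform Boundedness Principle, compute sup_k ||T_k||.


By the Uniform Boundedness Principle, the supremum of norms is finite.
sup_k ||T_k|| = max(1, 17, 20) = 20

20


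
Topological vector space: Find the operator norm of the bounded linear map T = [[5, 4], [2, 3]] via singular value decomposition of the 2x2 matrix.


A^T A = [[29, 26], [26, 25]]
trace(A^T A) = 54, det(A^T A) = 49
discriminant = 54^2 - 4*49 = 2720
Largest eigenvalue of A^T A = (trace + sqrt(disc))/2 = 53.0768
||T|| = sqrt(53.0768) = 7.2854

7.2854


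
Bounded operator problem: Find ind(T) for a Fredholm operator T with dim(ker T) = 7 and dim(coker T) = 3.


The Fredholm index is defined as ind(T) = dim(ker T) - dim(coker T)
= 7 - 3
= 4

4


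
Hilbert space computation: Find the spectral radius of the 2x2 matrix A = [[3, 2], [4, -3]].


For a 2x2 matrix, eigenvalues satisfy lambda^2 - (trace)*lambda + det = 0
trace = 3 + -3 = 0
det = 3*-3 - 2*4 = -17
discriminant = 0^2 - 4*(-17) = 68
spectral radius = max |eigenvalue| = 4.1231

4.1231


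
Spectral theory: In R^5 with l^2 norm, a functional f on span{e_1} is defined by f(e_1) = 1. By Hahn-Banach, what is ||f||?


The norm of f is given by ||f|| = sup_{||x||=1} |f(x)|.
On span{e_1}, ||e_1|| = 1, so ||f|| = |f(e_1)| / ||e_1||
= |1| / 1 = 1.0000

1.0000


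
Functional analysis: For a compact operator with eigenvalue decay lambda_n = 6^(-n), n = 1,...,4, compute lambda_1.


The eigenvalue formula gives lambda_1 = 1/6^1
= 1/6
= 0.1667

0.1667


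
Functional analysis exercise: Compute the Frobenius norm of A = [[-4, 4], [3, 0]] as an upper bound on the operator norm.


||A||_F^2 = sum a_ij^2
= (-4)^2 + 4^2 + 3^2 + 0^2
= 16 + 16 + 9 + 0 = 41
||A||_F = sqrt(41) = 6.4031

6.4031


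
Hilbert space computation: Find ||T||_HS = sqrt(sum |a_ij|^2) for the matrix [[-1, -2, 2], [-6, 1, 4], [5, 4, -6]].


The Hilbert-Schmidt norm is sqrt(sum of squares of all entries).
Sum of squares = (-1)^2 + (-2)^2 + 2^2 + (-6)^2 + 1^2 + 4^2 + 5^2 + 4^2 + (-6)^2
= 1 + 4 + 4 + 36 + 1 + 16 + 25 + 16 + 36 = 139
||T||_HS = sqrt(139) = 11.7898

11.7898


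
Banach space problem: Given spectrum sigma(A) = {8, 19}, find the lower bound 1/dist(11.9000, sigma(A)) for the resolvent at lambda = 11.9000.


dist(11.9000, {8, 19}) = min(|11.9000 - 8|, |11.9000 - 19|)
= min(3.9000, 7.1000) = 3.9000
Resolvent bound = 1/3.9000 = 0.2564

0.2564


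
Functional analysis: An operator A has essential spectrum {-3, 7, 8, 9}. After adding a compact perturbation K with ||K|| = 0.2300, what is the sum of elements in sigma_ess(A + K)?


By Weyl's theorem, the essential spectrum is invariant under compact perturbations.
sigma_ess(A + K) = sigma_ess(A) = {-3, 7, 8, 9}
Sum = -3 + 7 + 8 + 9 = 21

21


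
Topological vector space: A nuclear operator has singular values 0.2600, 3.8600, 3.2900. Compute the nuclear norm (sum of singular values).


The nuclear norm is the sum of all singular values.
||T||_1 = 0.2600 + 3.8600 + 3.2900
= 7.4100

7.4100


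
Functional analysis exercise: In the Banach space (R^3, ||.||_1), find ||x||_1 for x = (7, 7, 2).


The l^1 norm equals the sum of absolute values of all components.
||x||_1 = 7 + 7 + 2
= 16

16.0000


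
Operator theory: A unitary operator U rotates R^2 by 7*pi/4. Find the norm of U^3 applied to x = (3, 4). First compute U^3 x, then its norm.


U is a rotation by theta = 7*pi/4
U^3 = rotation by 3*theta = 21*pi/4 = 5*pi/4 (mod 2*pi)
cos(5*pi/4) = -0.7071, sin(5*pi/4) = -0.7071
U^3 x = (-0.7071 * 3 - -0.7071 * 4, -0.7071 * 3 + -0.7071 * 4)
= (0.7071, -4.9497)
||U^3 x|| = sqrt(0.7071^2 + (-4.9497)^2) = sqrt(25.0000) = 5.0000

5.0000


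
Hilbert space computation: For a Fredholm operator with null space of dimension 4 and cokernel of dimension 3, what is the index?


The Fredholm index is defined as ind(T) = dim(ker T) - dim(coker T)
= 4 - 3
= 1

1


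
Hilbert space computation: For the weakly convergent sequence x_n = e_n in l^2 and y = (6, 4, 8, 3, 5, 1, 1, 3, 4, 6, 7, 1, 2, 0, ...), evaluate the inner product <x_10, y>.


x_10 = e_10 is the standard basis vector with 1 in position 10.
<x_10, y> = y_10 = 6
As n -> infinity, <x_n, y> -> 0, confirming weak convergence of (x_n) to 0.

6


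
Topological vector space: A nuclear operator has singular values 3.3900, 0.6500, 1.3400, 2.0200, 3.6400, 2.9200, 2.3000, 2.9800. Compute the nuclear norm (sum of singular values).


The nuclear norm is the sum of all singular values.
||T||_1 = 3.3900 + 0.6500 + 1.3400 + 2.0200 + 3.6400 + 2.9200 + 2.3000 + 2.9800
= 19.2400

19.2400


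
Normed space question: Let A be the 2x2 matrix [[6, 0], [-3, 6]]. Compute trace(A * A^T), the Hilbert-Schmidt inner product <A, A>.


trace(A * A^T) = sum of squares of all entries
= 6^2 + 0^2 + (-3)^2 + 6^2
= 36 + 0 + 9 + 36
= 81

81


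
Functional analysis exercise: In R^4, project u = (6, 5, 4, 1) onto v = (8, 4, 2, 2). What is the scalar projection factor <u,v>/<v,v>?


Computing <u,v> = 6*8 + 5*4 + 4*2 + 1*2 = 78
Computing <v,v> = 8^2 + 4^2 + 2^2 + 2^2 = 88
Projection coefficient = 78/88 = 0.8864

0.8864
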